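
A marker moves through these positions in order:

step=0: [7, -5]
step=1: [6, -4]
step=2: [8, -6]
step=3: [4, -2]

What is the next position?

Consecutive displacements [-1, +1], [+2, -2], [-4, +4] scale by a factor of -2 each step.
step 4: [4, -2] + [+8, -8] → [12, -10]

[12, -10]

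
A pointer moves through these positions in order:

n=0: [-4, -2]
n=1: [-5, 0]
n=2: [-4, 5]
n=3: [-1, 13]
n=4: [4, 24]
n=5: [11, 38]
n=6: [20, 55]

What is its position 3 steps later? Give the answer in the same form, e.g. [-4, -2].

Successive displacements: [-1, +2], [+1, +5], [+3, +8], [+5, +11], [+7, +14], [+9, +17] — each changes by [+2, +3].
step 7: [20, 55] + [+11, +20] → [31, 75]
step 8: [31, 75] + [+13, +23] → [44, 98]
step 9: [44, 98] + [+15, +26] → [59, 124]

[59, 124]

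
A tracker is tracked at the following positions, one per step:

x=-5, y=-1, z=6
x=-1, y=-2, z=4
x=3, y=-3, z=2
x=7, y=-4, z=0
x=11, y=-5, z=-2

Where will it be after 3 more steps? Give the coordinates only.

x=23, y=-8, z=-8

Each step adds (+4,-1,-2) to the position.
step 5: x=11, y=-5, z=-2 + (+4,-1,-2) → x=15, y=-6, z=-4
step 6: x=15, y=-6, z=-4 + (+4,-1,-2) → x=19, y=-7, z=-6
step 7: x=19, y=-7, z=-6 + (+4,-1,-2) → x=23, y=-8, z=-8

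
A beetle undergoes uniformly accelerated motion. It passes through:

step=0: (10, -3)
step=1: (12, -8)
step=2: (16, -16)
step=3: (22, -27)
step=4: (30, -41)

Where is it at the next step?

(40, -58)

Taking differences between consecutive positions: (+2, -5), (+4, -8), (+6, -11), (+8, -14). These grow by (+2, -3) each step.
step 5: (30, -41) + (+10, -17) → (40, -58)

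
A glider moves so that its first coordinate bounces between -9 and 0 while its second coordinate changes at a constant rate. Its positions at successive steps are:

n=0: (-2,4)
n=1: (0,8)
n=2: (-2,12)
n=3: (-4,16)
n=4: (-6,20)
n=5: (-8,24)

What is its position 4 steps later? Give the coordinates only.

(-2,40)

The first coordinate travels 2 per step and bounces off the walls at -9 and 0.
  step 6: -8 → -8
  step 7: -8 → -6
  step 8: -6 → -4
  step 9: -4 → -2
The second coordinate changes by +4 each step: at step 9 it is 40.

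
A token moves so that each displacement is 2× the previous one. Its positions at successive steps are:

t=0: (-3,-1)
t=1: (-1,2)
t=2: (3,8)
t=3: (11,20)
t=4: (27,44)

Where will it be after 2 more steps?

(123,188)

Consecutive displacements (+2,+3), (+4,+6), (+8,+12), (+16,+24) scale by a factor of 2 each step.
step 5: (27,44) + (+32,+48) → (59,92)
step 6: (59,92) + (+64,+96) → (123,188)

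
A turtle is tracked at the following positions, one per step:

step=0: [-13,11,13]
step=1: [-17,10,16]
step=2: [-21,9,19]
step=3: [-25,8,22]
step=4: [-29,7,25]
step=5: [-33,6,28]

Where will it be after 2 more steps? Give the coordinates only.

Each step adds [-4,-1,+3] to the position.
step 6: [-33,6,28] + [-4,-1,+3] → [-37,5,31]
step 7: [-37,5,31] + [-4,-1,+3] → [-41,4,34]

[-41,4,34]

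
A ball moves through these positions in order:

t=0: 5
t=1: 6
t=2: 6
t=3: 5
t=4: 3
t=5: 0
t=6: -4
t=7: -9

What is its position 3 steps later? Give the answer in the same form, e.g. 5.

First differences are +1, +0, -1, -2, -3, -4, -5; their common second difference is -1 (constant acceleration).
step 8: -9 − 6 → -15
step 9: -15 − 7 → -22
step 10: -22 − 8 → -30

-30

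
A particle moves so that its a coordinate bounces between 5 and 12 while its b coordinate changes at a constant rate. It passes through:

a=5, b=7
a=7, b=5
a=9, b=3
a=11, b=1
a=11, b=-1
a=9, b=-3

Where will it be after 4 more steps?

a=9, b=-11

The a coordinate reflects between 5 and 12, moving 2 per step.
  step 6: 9 → 7
  step 7: 7 → 5
  step 8: 5 → 7
  step 9: 7 → 9
The b coordinate changes by -2 each step: at step 9 it is -11.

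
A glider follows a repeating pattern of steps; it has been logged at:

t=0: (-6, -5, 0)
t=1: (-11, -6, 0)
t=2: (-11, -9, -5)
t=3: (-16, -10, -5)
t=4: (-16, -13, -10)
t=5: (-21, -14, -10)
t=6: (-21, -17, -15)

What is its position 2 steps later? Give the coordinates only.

Step-to-step displacements: (-5, -1, +0), (+0, -3, -5), (-5, -1, +0), (+0, -3, -5), (-5, -1, +0), (+0, -3, -5) — a repeating cycle of length 2.
step 7: apply (-5, -1, +0) → (-26, -18, -15)
step 8: apply (+0, -3, -5) → (-26, -21, -20)

(-26, -21, -20)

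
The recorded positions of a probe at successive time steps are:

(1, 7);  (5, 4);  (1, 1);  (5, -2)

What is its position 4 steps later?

(5, -14)

The first coordinate repeats the cycle [1, 5] with period 2; step 7 mod 2 = 1, giving 5.
The second coordinate changes by -3 each step, so at step 7 it is 7 + 7·(-3) = -14.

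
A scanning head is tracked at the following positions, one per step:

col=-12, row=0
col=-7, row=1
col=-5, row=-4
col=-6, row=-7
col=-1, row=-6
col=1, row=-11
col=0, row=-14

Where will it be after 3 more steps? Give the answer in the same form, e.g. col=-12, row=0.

Differencing gives (+5,+1), (+2,-5), (-1,-3), (+5,+1), (+2,-5), (-1,-3). This is the pattern (+5,+1), (+2,-5), (-1,-3) repeated.
step 7: apply (+5,+1) → col=5, row=-13
step 8: apply (+2,-5) → col=7, row=-18
step 9: apply (-1,-3) → col=6, row=-21

col=6, row=-21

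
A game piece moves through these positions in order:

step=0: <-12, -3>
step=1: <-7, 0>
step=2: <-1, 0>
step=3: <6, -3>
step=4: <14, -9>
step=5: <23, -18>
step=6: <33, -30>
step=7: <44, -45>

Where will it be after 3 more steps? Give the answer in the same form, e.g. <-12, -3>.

<83, -108>

Taking differences between consecutive positions: <+5, +3>, <+6, +0>, <+7, -3>, <+8, -6>, <+9, -9>, <+10, -12>, <+11, -15>. These grow by <+1, -3> each step.
step 8: <44, -45> + <+12, -18> → <56, -63>
step 9: <56, -63> + <+13, -21> → <69, -84>
step 10: <69, -84> + <+14, -24> → <83, -108>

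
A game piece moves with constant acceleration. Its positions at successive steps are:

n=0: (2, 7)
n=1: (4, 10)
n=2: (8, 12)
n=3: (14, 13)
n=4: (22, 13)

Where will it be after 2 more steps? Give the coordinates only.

(44, 10)

Successive displacements: (+2, +3), (+4, +2), (+6, +1), (+8, +0) — each changes by (+2, -1).
step 5: (22, 13) + (+10, -1) → (32, 12)
step 6: (32, 12) + (+12, -2) → (44, 10)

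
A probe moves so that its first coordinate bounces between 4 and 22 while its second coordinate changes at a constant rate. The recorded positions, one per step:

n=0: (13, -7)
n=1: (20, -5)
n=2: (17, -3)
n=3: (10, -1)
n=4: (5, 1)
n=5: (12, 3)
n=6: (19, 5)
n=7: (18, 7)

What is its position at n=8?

The first coordinate travels 7 per step and bounces off the walls at 4 and 22.
  step 8: 18 → 11
The second coordinate changes by +2 each step: at step 8 it is 9.

(11, 9)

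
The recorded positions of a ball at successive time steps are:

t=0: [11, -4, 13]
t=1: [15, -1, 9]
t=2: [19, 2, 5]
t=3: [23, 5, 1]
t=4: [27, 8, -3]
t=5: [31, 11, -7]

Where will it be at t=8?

[43, 20, -19]

The position changes by [+4, +3, -4] every step.
step 6: [31, 11, -7] + [+4, +3, -4] → [35, 14, -11]
step 7: [35, 14, -11] + [+4, +3, -4] → [39, 17, -15]
step 8: [39, 17, -15] + [+4, +3, -4] → [43, 20, -19]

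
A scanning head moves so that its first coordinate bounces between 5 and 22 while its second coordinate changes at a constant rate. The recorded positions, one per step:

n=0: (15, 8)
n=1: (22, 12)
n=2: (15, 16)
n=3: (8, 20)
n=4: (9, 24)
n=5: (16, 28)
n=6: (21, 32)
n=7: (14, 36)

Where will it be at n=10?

The first coordinate reflects between 5 and 22, moving 7 per step.
  step 8: 14 → 7
  step 9: 7 → 10
  step 10: 10 → 17
The second coordinate changes by +4 each step: at step 10 it is 48.

(17, 48)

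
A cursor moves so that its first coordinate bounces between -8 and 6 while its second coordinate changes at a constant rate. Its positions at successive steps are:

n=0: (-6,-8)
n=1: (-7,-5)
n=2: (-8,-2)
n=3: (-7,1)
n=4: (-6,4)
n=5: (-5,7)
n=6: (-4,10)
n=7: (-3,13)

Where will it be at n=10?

The first coordinate reflects between -8 and 6, moving 1 per step.
  step 8: -3 → -2
  step 9: -2 → -1
  step 10: -1 → 0
The second coordinate changes by +3 each step: at step 10 it is 22.

(0,22)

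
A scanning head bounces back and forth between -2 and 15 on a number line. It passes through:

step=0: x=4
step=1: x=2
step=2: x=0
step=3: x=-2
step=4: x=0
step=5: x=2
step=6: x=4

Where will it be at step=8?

x=8

The value travels 2 per step and bounces off the walls at -2 and 15.
  step 7: 4 → 6
  step 8: 6 → 8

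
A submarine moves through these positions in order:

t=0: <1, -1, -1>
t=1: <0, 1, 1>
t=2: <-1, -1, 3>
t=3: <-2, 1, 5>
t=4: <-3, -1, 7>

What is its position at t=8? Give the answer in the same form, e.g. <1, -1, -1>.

The first coordinate changes by -1 each step, so at step 8 it is 1 + 8·(-1) = -7.
The second coordinate repeats the cycle [-1, 1] with period 2; step 8 mod 2 = 0, giving -1.
The third coordinate changes by +2 each step, so at step 8 it is -1 + 8·(2) = 15.

<-7, -1, 15>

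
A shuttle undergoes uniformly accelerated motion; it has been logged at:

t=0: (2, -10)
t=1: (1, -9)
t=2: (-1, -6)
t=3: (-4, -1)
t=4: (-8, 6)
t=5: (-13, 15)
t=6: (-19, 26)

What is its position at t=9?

Taking differences between consecutive positions: (-1, +1), (-2, +3), (-3, +5), (-4, +7), (-5, +9), (-6, +11). These grow by (-1, +2) each step.
step 7: (-19, 26) + (-7, +13) → (-26, 39)
step 8: (-26, 39) + (-8, +15) → (-34, 54)
step 9: (-34, 54) + (-9, +17) → (-43, 71)

(-43, 71)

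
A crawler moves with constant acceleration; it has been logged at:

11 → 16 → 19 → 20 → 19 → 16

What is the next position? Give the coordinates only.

Successive displacements: +5, +3, +1, -1, -3 — each changes by -2.
step 6: 16 − 5 → 11

11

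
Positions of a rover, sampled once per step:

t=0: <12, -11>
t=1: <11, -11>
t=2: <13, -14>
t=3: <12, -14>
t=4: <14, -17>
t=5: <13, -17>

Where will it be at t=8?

Differencing gives <-1, +0>, <+2, -3>, <-1, +0>, <+2, -3>, <-1, +0>. This is the pattern <-1, +0>, <+2, -3> repeated.
step 6: apply <+2, -3> → <15, -20>
step 7: apply <-1, +0> → <14, -20>
step 8: apply <+2, -3> → <16, -23>

<16, -23>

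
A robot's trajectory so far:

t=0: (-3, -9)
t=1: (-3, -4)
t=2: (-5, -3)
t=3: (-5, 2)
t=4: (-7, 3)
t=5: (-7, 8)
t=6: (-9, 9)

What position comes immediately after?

(-9, 14)

Differencing gives (+0, +5), (-2, +1), (+0, +5), (-2, +1), (+0, +5), (-2, +1). This is the pattern (+0, +5), (-2, +1) repeated.
step 7: apply (+0, +5) → (-9, 14)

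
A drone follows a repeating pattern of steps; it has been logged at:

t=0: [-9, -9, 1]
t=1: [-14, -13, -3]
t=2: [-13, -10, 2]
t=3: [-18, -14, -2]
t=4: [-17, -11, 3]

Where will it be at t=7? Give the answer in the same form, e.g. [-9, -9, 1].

[-26, -16, 0]

Differencing gives [-5, -4, -4], [+1, +3, +5], [-5, -4, -4], [+1, +3, +5]. This is the pattern [-5, -4, -4], [+1, +3, +5] repeated.
step 5: apply [-5, -4, -4] → [-22, -15, -1]
step 6: apply [+1, +3, +5] → [-21, -12, 4]
step 7: apply [-5, -4, -4] → [-26, -16, 0]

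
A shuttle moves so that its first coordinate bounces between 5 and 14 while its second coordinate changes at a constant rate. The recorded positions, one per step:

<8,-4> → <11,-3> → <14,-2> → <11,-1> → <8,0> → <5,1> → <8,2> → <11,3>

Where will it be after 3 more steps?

The first coordinate reflects between 5 and 14, moving 3 per step.
  step 8: 11 → 14
  step 9: 14 → 11
  step 10: 11 → 8
The second coordinate changes by +1 each step: at step 10 it is 6.

<8,6>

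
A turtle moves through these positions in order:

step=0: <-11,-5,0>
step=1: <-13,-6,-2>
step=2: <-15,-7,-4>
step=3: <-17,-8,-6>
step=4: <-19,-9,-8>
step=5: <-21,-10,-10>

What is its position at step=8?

Each step adds <-2,-1,-2> to the position.
step 6: <-21,-10,-10> + <-2,-1,-2> → <-23,-11,-12>
step 7: <-23,-11,-12> + <-2,-1,-2> → <-25,-12,-14>
step 8: <-25,-12,-14> + <-2,-1,-2> → <-27,-13,-16>

<-27,-13,-16>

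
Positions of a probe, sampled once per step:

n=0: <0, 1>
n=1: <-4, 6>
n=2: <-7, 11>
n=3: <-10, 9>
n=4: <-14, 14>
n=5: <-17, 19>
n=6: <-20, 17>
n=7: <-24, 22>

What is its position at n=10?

<-34, 30>

Differencing gives <-4, +5>, <-3, +5>, <-3, -2>, <-4, +5>, <-3, +5>, <-3, -2>, <-4, +5>. This is the pattern <-4, +5>, <-3, +5>, <-3, -2> repeated.
step 8: apply <-3, +5> → <-27, 27>
step 9: apply <-3, -2> → <-30, 25>
step 10: apply <-4, +5> → <-34, 30>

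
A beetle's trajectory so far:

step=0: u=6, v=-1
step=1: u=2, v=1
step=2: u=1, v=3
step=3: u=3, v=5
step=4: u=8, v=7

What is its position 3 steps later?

u=41, v=13

First differences are (-4,+2), (-1,+2), (+2,+2), (+5,+2); their common second difference is (+3,+0) (constant acceleration).
step 5: u=8, v=7 + (+8,+2) → u=16, v=9
step 6: u=16, v=9 + (+11,+2) → u=27, v=11
step 7: u=27, v=11 + (+14,+2) → u=41, v=13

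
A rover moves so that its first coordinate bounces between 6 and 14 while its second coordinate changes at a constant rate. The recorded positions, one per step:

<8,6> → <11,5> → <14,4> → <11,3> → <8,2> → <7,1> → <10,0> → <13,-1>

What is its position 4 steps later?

<9,-5>

The first coordinate reflects between 6 and 14, moving 3 per step.
  step 8: 13 → 12
  step 9: 12 → 9
  step 10: 9 → 6
  step 11: 6 → 9
The second coordinate changes by -1 each step: at step 11 it is -5.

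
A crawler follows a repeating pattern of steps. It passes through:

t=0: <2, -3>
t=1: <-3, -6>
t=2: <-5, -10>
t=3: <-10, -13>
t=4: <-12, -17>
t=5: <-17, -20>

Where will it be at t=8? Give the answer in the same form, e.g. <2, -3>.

Step-to-step displacements: <-5, -3>, <-2, -4>, <-5, -3>, <-2, -4>, <-5, -3> — a repeating cycle of length 2.
step 6: apply <-2, -4> → <-19, -24>
step 7: apply <-5, -3> → <-24, -27>
step 8: apply <-2, -4> → <-26, -31>

<-26, -31>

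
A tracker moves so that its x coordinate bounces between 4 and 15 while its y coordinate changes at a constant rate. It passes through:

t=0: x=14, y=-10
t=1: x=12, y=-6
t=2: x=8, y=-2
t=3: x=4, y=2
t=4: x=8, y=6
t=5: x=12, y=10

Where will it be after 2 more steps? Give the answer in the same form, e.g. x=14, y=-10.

The x coordinate reflects between 4 and 15, moving 4 per step.
  step 6: 12 → 14
  step 7: 14 → 10
The y coordinate changes by +4 each step: at step 7 it is 18.

x=10, y=18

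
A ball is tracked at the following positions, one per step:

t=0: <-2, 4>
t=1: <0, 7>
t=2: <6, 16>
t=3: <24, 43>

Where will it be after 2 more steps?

Step-to-step displacements: <+2, +3>, <+6, +9>, <+18, +27>; each is 3× the previous.
step 4: <24, 43> + <+54, +81> → <78, 124>
step 5: <78, 124> + <+162, +243> → <240, 367>

<240, 367>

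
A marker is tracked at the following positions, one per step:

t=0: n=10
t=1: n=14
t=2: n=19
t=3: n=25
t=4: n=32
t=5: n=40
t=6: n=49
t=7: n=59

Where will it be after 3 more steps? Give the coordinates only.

Taking differences between consecutive positions: +4, +5, +6, +7, +8, +9, +10. These grow by +1 each step.
step 8: 59 + 11 → n=70
step 9: 70 + 12 → n=82
step 10: 82 + 13 → n=95

n=95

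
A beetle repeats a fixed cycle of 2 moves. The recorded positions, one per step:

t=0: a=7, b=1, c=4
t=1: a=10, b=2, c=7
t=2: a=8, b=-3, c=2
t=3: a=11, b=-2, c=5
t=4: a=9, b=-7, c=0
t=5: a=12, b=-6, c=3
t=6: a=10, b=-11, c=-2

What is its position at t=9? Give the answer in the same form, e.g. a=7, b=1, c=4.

a=14, b=-14, c=-1

The moves between consecutive positions are (+3,+1,+3), (-2,-5,-5), (+3,+1,+3), (-2,-5,-5), (+3,+1,+3), (-2,-5,-5); they repeat the 2-cycle [(+3,+1,+3), (-2,-5,-5)].
step 7: apply (+3,+1,+3) → a=13, b=-10, c=1
step 8: apply (-2,-5,-5) → a=11, b=-15, c=-4
step 9: apply (+3,+1,+3) → a=14, b=-14, c=-1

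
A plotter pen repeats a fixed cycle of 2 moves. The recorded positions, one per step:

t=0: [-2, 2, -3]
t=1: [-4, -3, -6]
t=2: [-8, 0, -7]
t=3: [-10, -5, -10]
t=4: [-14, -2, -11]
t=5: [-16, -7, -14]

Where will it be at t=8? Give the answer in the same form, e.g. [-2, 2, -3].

Step-to-step displacements: [-2, -5, -3], [-4, +3, -1], [-2, -5, -3], [-4, +3, -1], [-2, -5, -3] — a repeating cycle of length 2.
step 6: apply [-4, +3, -1] → [-20, -4, -15]
step 7: apply [-2, -5, -3] → [-22, -9, -18]
step 8: apply [-4, +3, -1] → [-26, -6, -19]

[-26, -6, -19]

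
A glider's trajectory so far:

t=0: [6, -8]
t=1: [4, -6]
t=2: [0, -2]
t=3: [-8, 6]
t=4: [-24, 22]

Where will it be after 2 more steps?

Step-to-step displacements: [-2, +2], [-4, +4], [-8, +8], [-16, +16]; each is 2× the previous.
step 5: [-24, 22] + [-32, +32] → [-56, 54]
step 6: [-56, 54] + [-64, +64] → [-120, 118]

[-120, 118]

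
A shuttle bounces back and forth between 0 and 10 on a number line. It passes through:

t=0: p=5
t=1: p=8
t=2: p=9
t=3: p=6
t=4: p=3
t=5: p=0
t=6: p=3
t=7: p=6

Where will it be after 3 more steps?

The value travels 3 per step and bounces off the walls at 0 and 10.
  step 8: 6 → 9
  step 9: 9 → 8
  step 10: 8 → 5

p=5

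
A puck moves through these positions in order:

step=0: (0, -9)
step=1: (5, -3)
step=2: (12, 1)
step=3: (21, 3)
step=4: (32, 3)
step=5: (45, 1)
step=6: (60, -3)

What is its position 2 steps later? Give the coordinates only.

Successive displacements: (+5, +6), (+7, +4), (+9, +2), (+11, +0), (+13, -2), (+15, -4) — each changes by (+2, -2).
step 7: (60, -3) + (+17, -6) → (77, -9)
step 8: (77, -9) + (+19, -8) → (96, -17)

(96, -17)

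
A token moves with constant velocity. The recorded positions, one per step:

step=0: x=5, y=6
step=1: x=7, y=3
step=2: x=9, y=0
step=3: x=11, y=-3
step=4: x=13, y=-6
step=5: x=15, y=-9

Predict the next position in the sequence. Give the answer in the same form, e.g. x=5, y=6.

x=17, y=-12

The position changes by (+2, -3) every step.
step 6: x=15, y=-9 + (+2, -3) → x=17, y=-12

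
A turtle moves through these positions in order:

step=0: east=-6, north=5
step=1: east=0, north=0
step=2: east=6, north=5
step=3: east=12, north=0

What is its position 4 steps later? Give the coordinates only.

The east coordinate changes by +6 each step, so at step 7 it is -6 + 7·(6) = 36.
The north coordinate repeats the cycle [5, 0] with period 2; step 7 mod 2 = 1, giving 0.

east=36, north=0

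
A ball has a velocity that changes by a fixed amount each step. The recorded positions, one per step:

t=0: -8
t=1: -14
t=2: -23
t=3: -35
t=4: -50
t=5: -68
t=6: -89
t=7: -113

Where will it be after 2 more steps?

Taking differences between consecutive positions: -6, -9, -12, -15, -18, -21, -24. These grow by -3 each step.
step 8: -113 − 27 → -140
step 9: -140 − 30 → -170

-170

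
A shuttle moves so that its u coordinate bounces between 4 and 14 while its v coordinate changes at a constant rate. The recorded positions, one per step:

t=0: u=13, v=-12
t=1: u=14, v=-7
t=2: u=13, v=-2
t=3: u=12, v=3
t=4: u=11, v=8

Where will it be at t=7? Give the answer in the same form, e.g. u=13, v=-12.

u=8, v=23

The u coordinate travels 1 per step and bounces off the walls at 4 and 14.
  step 5: 11 → 10
  step 6: 10 → 9
  step 7: 9 → 8
The v coordinate changes by +5 each step: at step 7 it is 23.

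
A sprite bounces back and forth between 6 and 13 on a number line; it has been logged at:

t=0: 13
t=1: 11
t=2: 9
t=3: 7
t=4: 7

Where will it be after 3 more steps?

The value travels 2 per step and bounces off the walls at 6 and 13.
  step 5: 7 → 9
  step 6: 9 → 11
  step 7: 11 → 13

13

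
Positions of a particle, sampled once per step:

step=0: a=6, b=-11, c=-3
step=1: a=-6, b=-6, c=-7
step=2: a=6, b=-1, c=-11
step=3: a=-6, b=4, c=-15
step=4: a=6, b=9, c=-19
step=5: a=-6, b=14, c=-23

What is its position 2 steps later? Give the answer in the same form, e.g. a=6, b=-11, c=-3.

The a coordinate repeats the cycle [6, -6] with period 2; step 7 mod 2 = 1, giving -6.
The b coordinate changes by +5 each step, so at step 7 it is -11 + 7·(5) = 24.
The c coordinate changes by -4 each step, so at step 7 it is -3 + 7·(-4) = -31.

a=-6, b=24, c=-31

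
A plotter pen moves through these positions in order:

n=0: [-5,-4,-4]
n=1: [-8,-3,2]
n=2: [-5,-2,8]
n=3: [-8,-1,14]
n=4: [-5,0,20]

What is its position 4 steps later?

The first coordinate repeats the cycle [-5, -8] with period 2; step 8 mod 2 = 0, giving -5.
The second coordinate changes by +1 each step, so at step 8 it is -4 + 8·(1) = 4.
The third coordinate changes by +6 each step, so at step 8 it is -4 + 8·(6) = 44.

[-5,4,44]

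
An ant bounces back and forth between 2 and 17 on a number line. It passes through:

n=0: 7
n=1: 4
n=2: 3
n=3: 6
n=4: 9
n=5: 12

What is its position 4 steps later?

10

The value travels 3 per step and bounces off the walls at 2 and 17.
  step 6: 12 → 15
  step 7: 15 → 16
  step 8: 16 → 13
  step 9: 13 → 10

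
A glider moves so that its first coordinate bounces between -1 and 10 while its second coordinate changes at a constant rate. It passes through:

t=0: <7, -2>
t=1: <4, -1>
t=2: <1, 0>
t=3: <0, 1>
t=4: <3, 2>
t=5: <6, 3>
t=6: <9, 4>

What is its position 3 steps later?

The first coordinate reflects between -1 and 10, moving 3 per step.
  step 7: 9 → 8
  step 8: 8 → 5
  step 9: 5 → 2
The second coordinate changes by +1 each step: at step 9 it is 7.

<2, 7>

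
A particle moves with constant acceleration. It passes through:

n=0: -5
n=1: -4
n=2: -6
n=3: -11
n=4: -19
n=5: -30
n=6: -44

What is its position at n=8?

Taking differences between consecutive positions: +1, -2, -5, -8, -11, -14. These grow by -3 each step.
step 7: -44 − 17 → -61
step 8: -61 − 20 → -81

-81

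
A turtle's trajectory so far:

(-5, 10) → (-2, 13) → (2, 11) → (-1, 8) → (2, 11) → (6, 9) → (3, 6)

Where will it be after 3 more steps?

(7, 4)

Step-to-step displacements: (+3, +3), (+4, -2), (-3, -3), (+3, +3), (+4, -2), (-3, -3) — a repeating cycle of length 3.
step 7: apply (+3, +3) → (6, 9)
step 8: apply (+4, -2) → (10, 7)
step 9: apply (-3, -3) → (7, 4)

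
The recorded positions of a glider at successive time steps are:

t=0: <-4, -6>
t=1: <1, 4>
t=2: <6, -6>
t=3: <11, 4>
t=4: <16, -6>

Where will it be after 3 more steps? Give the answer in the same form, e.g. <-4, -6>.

<31, 4>

The first coordinate changes by +5 each step, so at step 7 it is -4 + 7·(5) = 31.
The second coordinate repeats the cycle [-6, 4] with period 2; step 7 mod 2 = 1, giving 4.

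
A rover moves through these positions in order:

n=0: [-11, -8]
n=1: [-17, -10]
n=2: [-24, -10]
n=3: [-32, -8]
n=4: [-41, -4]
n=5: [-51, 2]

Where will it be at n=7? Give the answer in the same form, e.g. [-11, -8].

[-74, 20]

First differences are [-6, -2], [-7, +0], [-8, +2], [-9, +4], [-10, +6]; their common second difference is [-1, +2] (constant acceleration).
step 6: [-51, 2] + [-11, +8] → [-62, 10]
step 7: [-62, 10] + [-12, +10] → [-74, 20]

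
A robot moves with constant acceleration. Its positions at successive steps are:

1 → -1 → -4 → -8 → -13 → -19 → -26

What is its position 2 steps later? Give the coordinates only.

-43

Taking differences between consecutive positions: -2, -3, -4, -5, -6, -7. These grow by -1 each step.
step 7: -26 − 8 → -34
step 8: -34 − 9 → -43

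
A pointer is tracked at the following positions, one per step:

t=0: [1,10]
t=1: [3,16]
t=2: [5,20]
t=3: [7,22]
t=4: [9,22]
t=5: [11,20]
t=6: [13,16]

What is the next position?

[15,10]

First differences are [+2,+6], [+2,+4], [+2,+2], [+2,+0], [+2,-2], [+2,-4]; their common second difference is [+0,-2] (constant acceleration).
step 7: [13,16] + [+2,-6] → [15,10]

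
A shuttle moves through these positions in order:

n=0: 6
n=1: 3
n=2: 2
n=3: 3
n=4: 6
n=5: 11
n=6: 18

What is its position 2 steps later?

38

Successive displacements: -3, -1, +1, +3, +5, +7 — each changes by +2.
step 7: 18 + 9 → 27
step 8: 27 + 11 → 38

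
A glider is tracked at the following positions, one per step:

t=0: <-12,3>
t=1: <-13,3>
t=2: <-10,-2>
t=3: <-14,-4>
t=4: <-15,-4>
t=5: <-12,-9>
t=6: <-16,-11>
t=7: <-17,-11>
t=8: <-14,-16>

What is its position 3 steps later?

Step-to-step displacements: <-1,+0>, <+3,-5>, <-4,-2>, <-1,+0>, <+3,-5>, <-4,-2>, <-1,+0>, <+3,-5> — a repeating cycle of length 3.
step 9: apply <-4,-2> → <-18,-18>
step 10: apply <-1,+0> → <-19,-18>
step 11: apply <+3,-5> → <-16,-23>

<-16,-23>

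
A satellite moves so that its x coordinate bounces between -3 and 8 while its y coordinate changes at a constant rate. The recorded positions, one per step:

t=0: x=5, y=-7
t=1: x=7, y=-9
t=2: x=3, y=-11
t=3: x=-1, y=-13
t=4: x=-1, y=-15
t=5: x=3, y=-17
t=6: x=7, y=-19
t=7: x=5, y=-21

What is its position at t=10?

x=1, y=-27

The x coordinate reflects between -3 and 8, moving 4 per step.
  step 8: 5 → 1
  step 9: 1 → -3
  step 10: -3 → 1
The y coordinate changes by -2 each step: at step 10 it is -27.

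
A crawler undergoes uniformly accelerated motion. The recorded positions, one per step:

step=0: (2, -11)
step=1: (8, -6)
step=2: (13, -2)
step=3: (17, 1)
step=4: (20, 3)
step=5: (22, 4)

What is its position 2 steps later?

Successive displacements: (+6, +5), (+5, +4), (+4, +3), (+3, +2), (+2, +1) — each changes by (-1, -1).
step 6: (22, 4) + (+1, +0) → (23, 4)
step 7: (23, 4) + (+0, -1) → (23, 3)

(23, 3)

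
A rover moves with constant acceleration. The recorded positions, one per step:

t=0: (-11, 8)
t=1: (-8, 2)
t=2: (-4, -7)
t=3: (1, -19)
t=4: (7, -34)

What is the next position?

Taking differences between consecutive positions: (+3, -6), (+4, -9), (+5, -12), (+6, -15). These grow by (+1, -3) each step.
step 5: (7, -34) + (+7, -18) → (14, -52)

(14, -52)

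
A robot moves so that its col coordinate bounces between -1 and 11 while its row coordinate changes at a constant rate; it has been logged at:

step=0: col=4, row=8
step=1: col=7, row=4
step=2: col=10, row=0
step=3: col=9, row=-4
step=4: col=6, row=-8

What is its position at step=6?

col=0, row=-16

The col coordinate reflects between -1 and 11, moving 3 per step.
  step 5: 6 → 3
  step 6: 3 → 0
The row coordinate changes by -4 each step: at step 6 it is -16.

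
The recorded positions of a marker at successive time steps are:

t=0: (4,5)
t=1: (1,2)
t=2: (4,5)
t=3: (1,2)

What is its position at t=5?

The jumps are (-3,-3), (+3,+3), (-3,-3) — a geometric progression with ratio -1.
step 4: (1,2) + (+3,+3) → (4,5)
step 5: (4,5) + (-3,-3) → (1,2)

(1,2)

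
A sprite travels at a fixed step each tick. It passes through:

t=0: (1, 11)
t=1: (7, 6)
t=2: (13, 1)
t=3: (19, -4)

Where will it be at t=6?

(37, -19)

Each step adds (+6, -5) to the position.
step 4: (19, -4) + (+6, -5) → (25, -9)
step 5: (25, -9) + (+6, -5) → (31, -14)
step 6: (31, -14) + (+6, -5) → (37, -19)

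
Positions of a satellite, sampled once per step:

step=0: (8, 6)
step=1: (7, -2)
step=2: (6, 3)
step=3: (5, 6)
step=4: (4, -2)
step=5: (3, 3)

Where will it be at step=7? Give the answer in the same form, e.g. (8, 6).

(1, -2)

First: linear, -1 per step → 1 at step 7.
Second: cycles through 6, -2, 3 every 3 steps. Step 7 lands at position 1 of the cycle → -2.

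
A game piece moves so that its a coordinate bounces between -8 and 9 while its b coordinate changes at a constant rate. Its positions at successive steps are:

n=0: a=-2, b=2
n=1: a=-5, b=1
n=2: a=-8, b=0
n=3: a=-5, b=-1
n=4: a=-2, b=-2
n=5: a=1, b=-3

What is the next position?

a=4, b=-4

The a coordinate travels 3 per step and bounces off the walls at -8 and 9.
  step 6: 1 → 4
The b coordinate changes by -1 each step: at step 6 it is -4.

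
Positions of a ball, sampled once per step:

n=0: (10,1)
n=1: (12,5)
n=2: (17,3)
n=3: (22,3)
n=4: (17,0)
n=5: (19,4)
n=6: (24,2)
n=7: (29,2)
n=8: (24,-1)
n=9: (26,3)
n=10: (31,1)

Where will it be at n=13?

(33,2)

Step-to-step displacements: (+2,+4), (+5,-2), (+5,+0), (-5,-3), (+2,+4), (+5,-2), (+5,+0), (-5,-3), (+2,+4), (+5,-2) — a repeating cycle of length 4.
step 11: apply (+5,+0) → (36,1)
step 12: apply (-5,-3) → (31,-2)
step 13: apply (+2,+4) → (33,2)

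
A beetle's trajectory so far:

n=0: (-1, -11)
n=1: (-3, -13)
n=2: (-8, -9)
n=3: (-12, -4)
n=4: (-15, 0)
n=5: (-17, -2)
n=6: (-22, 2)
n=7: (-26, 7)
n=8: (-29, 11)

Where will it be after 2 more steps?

(-36, 13)

The moves between consecutive positions are (-2, -2), (-5, +4), (-4, +5), (-3, +4), (-2, -2), (-5, +4), (-4, +5), (-3, +4); they repeat the 4-cycle [(-2, -2), (-5, +4), (-4, +5), (-3, +4)].
step 9: apply (-2, -2) → (-31, 9)
step 10: apply (-5, +4) → (-36, 13)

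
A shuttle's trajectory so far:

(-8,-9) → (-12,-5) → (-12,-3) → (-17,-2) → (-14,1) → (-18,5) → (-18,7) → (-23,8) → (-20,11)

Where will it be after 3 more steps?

(-29,18)

The moves between consecutive positions are (-4,+4), (+0,+2), (-5,+1), (+3,+3), (-4,+4), (+0,+2), (-5,+1), (+3,+3); they repeat the 4-cycle [(-4,+4), (+0,+2), (-5,+1), (+3,+3)].
step 9: apply (-4,+4) → (-24,15)
step 10: apply (+0,+2) → (-24,17)
step 11: apply (-5,+1) → (-29,18)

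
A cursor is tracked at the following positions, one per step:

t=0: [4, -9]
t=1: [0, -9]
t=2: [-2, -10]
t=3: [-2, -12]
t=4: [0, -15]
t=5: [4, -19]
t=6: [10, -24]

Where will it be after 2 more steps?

Taking differences between consecutive positions: [-4, +0], [-2, -1], [+0, -2], [+2, -3], [+4, -4], [+6, -5]. These grow by [+2, -1] each step.
step 7: [10, -24] + [+8, -6] → [18, -30]
step 8: [18, -30] + [+10, -7] → [28, -37]

[28, -37]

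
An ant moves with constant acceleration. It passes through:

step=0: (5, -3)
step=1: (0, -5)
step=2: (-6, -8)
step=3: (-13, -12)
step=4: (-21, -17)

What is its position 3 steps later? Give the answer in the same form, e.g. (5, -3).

Successive displacements: (-5, -2), (-6, -3), (-7, -4), (-8, -5) — each changes by (-1, -1).
step 5: (-21, -17) + (-9, -6) → (-30, -23)
step 6: (-30, -23) + (-10, -7) → (-40, -30)
step 7: (-40, -30) + (-11, -8) → (-51, -38)

(-51, -38)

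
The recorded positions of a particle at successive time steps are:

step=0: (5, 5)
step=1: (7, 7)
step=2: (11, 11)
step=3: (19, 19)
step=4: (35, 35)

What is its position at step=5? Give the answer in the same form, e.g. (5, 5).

The jumps are (+2, +2), (+4, +4), (+8, +8), (+16, +16) — a geometric progression with ratio 2.
step 5: (35, 35) + (+32, +32) → (67, 67)

(67, 67)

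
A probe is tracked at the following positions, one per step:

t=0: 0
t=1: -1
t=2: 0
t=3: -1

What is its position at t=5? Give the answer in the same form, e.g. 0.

-1

Consecutive displacements -1, +1, -1 scale by a factor of -1 each step.
step 4: -1 + 1 → 0
step 5: 0 − 1 → -1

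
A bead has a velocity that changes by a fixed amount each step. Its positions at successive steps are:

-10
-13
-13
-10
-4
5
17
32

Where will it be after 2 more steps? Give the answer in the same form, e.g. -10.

71

Taking differences between consecutive positions: -3, +0, +3, +6, +9, +12, +15. These grow by +3 each step.
step 8: 32 + 18 → 50
step 9: 50 + 21 → 71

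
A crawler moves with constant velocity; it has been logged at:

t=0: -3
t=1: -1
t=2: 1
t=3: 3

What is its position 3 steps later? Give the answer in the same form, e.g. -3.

9

Each step adds +2 to the position.
step 4: 3 + 2 → 5
step 5: 5 + 2 → 7
step 6: 7 + 2 → 9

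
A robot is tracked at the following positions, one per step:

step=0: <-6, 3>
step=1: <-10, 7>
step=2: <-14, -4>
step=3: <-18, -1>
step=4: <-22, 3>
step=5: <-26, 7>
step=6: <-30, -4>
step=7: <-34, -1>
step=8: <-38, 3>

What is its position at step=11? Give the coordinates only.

First: linear, -4 per step → -50 at step 11.
Second: cycles through 3, 7, -4, -1 every 4 steps. Step 11 lands at position 3 of the cycle → -1.

<-50, -1>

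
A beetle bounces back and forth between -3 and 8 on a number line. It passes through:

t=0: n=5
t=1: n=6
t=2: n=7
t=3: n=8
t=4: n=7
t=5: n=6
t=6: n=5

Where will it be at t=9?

The value reflects between -3 and 8, moving 1 per step.
  step 7: 5 → 4
  step 8: 4 → 3
  step 9: 3 → 2

n=2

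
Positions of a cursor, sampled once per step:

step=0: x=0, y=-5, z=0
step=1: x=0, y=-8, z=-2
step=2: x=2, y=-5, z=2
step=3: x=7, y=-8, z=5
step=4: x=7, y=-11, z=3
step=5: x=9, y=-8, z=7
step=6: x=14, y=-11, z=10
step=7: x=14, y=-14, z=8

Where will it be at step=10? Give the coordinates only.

The moves between consecutive positions are (+0,-3,-2), (+2,+3,+4), (+5,-3,+3), (+0,-3,-2), (+2,+3,+4), (+5,-3,+3), (+0,-3,-2); they repeat the 3-cycle [(+0,-3,-2), (+2,+3,+4), (+5,-3,+3)].
step 8: apply (+2,+3,+4) → x=16, y=-11, z=12
step 9: apply (+5,-3,+3) → x=21, y=-14, z=15
step 10: apply (+0,-3,-2) → x=21, y=-17, z=13

x=21, y=-17, z=13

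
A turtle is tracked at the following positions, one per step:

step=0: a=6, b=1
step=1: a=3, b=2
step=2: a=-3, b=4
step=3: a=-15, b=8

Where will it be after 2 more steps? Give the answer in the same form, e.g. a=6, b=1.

The jumps are (-3,+1), (-6,+2), (-12,+4) — a geometric progression with ratio 2.
step 4: a=-15, b=8 + (-24,+8) → a=-39, b=16
step 5: a=-39, b=16 + (-48,+16) → a=-87, b=32

a=-87, b=32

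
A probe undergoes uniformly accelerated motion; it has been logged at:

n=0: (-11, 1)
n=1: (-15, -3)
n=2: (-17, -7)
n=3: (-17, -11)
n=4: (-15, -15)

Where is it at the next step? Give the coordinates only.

(-11, -19)

Taking differences between consecutive positions: (-4, -4), (-2, -4), (+0, -4), (+2, -4). These grow by (+2, +0) each step.
step 5: (-15, -15) + (+4, -4) → (-11, -19)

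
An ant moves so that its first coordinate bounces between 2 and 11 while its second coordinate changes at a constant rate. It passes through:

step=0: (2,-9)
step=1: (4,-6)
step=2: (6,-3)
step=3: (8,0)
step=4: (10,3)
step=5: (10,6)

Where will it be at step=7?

The first coordinate reflects between 2 and 11, moving 2 per step.
  step 6: 10 → 8
  step 7: 8 → 6
The second coordinate changes by +3 each step: at step 7 it is 12.

(6,12)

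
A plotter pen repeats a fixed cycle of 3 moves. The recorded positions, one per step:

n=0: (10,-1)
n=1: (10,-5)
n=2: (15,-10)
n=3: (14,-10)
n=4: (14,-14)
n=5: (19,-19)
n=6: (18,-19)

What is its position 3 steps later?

(22,-28)

Step-to-step displacements: (+0,-4), (+5,-5), (-1,+0), (+0,-4), (+5,-5), (-1,+0) — a repeating cycle of length 3.
step 7: apply (+0,-4) → (18,-23)
step 8: apply (+5,-5) → (23,-28)
step 9: apply (-1,+0) → (22,-28)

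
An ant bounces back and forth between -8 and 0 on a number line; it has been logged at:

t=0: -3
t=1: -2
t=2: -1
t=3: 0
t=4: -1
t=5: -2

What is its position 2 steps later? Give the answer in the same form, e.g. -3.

The value travels 1 per step and bounces off the walls at -8 and 0.
  step 6: -2 → -3
  step 7: -3 → -4

-4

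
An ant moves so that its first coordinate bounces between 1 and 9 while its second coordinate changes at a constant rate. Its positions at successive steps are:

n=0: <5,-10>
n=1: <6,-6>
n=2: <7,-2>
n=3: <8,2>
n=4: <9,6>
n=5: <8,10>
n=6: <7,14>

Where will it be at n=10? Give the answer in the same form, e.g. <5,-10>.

<3,30>

The first coordinate reflects between 1 and 9, moving 1 per step.
  step 7: 7 → 6
  step 8: 6 → 5
  step 9: 5 → 4
  step 10: 4 → 3
The second coordinate changes by +4 each step: at step 10 it is 30.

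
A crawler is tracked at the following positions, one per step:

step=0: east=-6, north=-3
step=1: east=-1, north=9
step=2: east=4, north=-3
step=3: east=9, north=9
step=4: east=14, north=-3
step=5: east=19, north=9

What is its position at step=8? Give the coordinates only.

east=34, north=-3

The east coordinate changes by +5 each step, so at step 8 it is -6 + 8·(5) = 34.
The north coordinate repeats the cycle [-3, 9] with period 2; step 8 mod 2 = 0, giving -3.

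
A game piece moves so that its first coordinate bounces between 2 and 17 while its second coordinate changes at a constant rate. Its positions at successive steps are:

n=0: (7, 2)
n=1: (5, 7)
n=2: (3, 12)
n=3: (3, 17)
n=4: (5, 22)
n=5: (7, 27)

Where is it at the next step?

(9, 32)

The first coordinate travels 2 per step and bounces off the walls at 2 and 17.
  step 6: 7 → 9
The second coordinate changes by +5 each step: at step 6 it is 32.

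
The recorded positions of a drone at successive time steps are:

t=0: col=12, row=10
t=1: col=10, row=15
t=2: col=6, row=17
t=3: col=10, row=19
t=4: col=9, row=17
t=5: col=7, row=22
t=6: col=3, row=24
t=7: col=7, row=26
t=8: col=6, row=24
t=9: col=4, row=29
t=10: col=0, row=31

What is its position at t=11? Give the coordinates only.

Step-to-step displacements: (-2,+5), (-4,+2), (+4,+2), (-1,-2), (-2,+5), (-4,+2), (+4,+2), (-1,-2), (-2,+5), (-4,+2) — a repeating cycle of length 4.
step 11: apply (+4,+2) → col=4, row=33

col=4, row=33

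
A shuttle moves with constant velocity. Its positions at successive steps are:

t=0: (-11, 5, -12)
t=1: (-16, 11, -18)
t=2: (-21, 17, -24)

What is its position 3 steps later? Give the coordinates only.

(-36, 35, -42)

Constant displacement of (-5, +6, -6) per step.
step 3: (-21, 17, -24) + (-5, +6, -6) → (-26, 23, -30)
step 4: (-26, 23, -30) + (-5, +6, -6) → (-31, 29, -36)
step 5: (-31, 29, -36) + (-5, +6, -6) → (-36, 35, -42)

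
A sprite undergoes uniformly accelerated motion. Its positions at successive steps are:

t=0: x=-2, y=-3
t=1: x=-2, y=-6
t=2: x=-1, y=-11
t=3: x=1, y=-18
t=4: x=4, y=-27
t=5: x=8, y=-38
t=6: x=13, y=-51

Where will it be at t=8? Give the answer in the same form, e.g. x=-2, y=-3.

Successive displacements: (+0, -3), (+1, -5), (+2, -7), (+3, -9), (+4, -11), (+5, -13) — each changes by (+1, -2).
step 7: x=13, y=-51 + (+6, -15) → x=19, y=-66
step 8: x=19, y=-66 + (+7, -17) → x=26, y=-83

x=26, y=-83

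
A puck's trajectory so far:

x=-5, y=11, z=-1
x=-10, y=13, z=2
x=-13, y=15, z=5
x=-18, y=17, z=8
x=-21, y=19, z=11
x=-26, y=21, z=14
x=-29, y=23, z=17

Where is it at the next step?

Step-to-step displacements: (-5, +2, +3), (-3, +2, +3), (-5, +2, +3), (-3, +2, +3), (-5, +2, +3), (-3, +2, +3) — a repeating cycle of length 2.
step 7: apply (-5, +2, +3) → x=-34, y=25, z=20

x=-34, y=25, z=20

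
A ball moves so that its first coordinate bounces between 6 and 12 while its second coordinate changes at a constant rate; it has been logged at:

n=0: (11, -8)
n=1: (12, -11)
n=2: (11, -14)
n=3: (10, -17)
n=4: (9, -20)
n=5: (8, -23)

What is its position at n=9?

(8, -35)

The first coordinate travels 1 per step and bounces off the walls at 6 and 12.
  step 6: 8 → 7
  step 7: 7 → 6
  step 8: 6 → 7
  step 9: 7 → 8
The second coordinate changes by -3 each step: at step 9 it is -35.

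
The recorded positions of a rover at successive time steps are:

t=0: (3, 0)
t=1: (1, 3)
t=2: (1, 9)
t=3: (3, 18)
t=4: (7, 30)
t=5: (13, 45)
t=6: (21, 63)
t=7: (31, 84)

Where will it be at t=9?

First differences are (-2, +3), (+0, +6), (+2, +9), (+4, +12), (+6, +15), (+8, +18), (+10, +21); their common second difference is (+2, +3) (constant acceleration).
step 8: (31, 84) + (+12, +24) → (43, 108)
step 9: (43, 108) + (+14, +27) → (57, 135)

(57, 135)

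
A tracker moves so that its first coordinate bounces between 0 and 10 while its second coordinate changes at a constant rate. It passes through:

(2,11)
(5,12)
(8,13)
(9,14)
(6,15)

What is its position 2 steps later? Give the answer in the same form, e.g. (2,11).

(0,17)

The first coordinate reflects between 0 and 10, moving 3 per step.
  step 5: 6 → 3
  step 6: 3 → 0
The second coordinate changes by +1 each step: at step 6 it is 17.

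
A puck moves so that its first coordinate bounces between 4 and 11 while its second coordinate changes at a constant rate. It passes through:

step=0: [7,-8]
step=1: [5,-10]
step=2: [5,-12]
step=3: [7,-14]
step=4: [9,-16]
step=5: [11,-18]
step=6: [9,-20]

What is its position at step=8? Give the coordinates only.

[5,-24]

The first coordinate travels 2 per step and bounces off the walls at 4 and 11.
  step 7: 9 → 7
  step 8: 7 → 5
The second coordinate changes by -2 each step: at step 8 it is -24.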